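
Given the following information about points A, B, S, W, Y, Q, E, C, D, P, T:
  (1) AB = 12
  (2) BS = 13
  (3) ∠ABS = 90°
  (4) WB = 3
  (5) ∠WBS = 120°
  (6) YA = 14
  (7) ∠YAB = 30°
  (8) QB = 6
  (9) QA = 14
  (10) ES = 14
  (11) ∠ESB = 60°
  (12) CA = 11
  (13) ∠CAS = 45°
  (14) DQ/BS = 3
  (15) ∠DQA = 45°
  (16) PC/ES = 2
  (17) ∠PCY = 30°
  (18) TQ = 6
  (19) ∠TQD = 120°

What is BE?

Step 1: By the law of cosines on triangle BSE: BE² = 13² + 14² − 2·13·14·cos(60°) = 183, so BE = √183.

Therefore, the length of BE = √183.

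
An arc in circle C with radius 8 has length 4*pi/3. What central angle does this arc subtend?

Arc length L = 2πr × θ/360, so θ = 360L / (2πr).
θ = 360 × 4*pi/3 / (2π × 8)
θ = 30°
θ = 30°

30°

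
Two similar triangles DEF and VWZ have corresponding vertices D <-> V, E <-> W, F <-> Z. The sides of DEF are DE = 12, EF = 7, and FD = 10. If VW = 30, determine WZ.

k = 30/12 = 5/2. WZ = 5/2 * 7 = 35/2.

35/2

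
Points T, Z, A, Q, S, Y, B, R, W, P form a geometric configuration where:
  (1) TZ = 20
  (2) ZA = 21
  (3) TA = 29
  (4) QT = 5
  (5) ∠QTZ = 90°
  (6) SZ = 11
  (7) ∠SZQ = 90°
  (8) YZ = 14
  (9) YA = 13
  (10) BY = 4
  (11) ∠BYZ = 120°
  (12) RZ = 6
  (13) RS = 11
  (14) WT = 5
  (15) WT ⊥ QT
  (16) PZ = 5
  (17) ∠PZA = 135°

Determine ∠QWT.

Step 1: By the law of cosines on triangle WTQ: WQ² = 5² + 5² − 2·5·5·cos(90°) = 50, so WQ = 5·√2.
Step 2: By the inverse law of cosines on triangle QWT: cos(∠QWT) = ((5·√2)² + 5² − 5²) / (2·5·√2·5) = 50/70.71 = 0.7071, so ∠QWT = 45°.

Therefore, the measure of angle ∠QWT = 45°.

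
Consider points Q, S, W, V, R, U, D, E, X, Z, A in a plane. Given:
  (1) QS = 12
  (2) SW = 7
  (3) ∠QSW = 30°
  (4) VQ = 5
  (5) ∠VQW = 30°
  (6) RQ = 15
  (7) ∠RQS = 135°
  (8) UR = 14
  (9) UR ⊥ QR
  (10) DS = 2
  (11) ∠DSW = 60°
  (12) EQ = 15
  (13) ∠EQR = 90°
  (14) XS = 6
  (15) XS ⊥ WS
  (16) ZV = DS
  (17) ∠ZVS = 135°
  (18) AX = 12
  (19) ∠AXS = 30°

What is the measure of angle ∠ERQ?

Step 1: By the law of cosines on triangle RQE: RE² = 15² + 15² − 2·15·15·cos(90°) = 450, so RE = 15·√2.
Step 2: By the inverse law of cosines on triangle ERQ: cos(∠ERQ) = ((15·√2)² + 15² − 15²) / (2·15·√2·15) = 450/636.4 = 0.7071, so ∠ERQ = 45°.

Therefore, the measure of angle ∠ERQ = 45°.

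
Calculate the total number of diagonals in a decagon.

The number of diagonals in an n-gon is n(n - 3)/2.
For n = 10: 10(10 - 3)/2 = 10 × 7 / 2 = 35.

35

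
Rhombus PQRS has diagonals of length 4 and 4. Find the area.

Area = (4 * 4) / 2 = 16 / 2 = 8

8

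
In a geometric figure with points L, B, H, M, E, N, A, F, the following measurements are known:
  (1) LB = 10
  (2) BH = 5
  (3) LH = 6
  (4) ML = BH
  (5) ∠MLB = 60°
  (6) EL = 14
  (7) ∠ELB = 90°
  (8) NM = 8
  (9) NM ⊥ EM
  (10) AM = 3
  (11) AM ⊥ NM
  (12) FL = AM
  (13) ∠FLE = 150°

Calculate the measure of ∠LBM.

From the given relations: ML = BH = 5.
Step 1: By the law of cosines on triangle BLM: BM² = 10² + 5² − 2·10·5·cos(60°) = 75, so BM = 5·√3.
Step 2: By the inverse law of cosines on triangle LBM: cos(∠LBM) = (10² + (5·√3)² − 5²) / (2·10·5·√3) = 150/173.21 = 0.866, so ∠LBM = 30°.

Therefore, the measure of angle ∠LBM = 30°.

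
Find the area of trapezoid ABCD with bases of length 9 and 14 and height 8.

A trapezoid's area equals the midsegment times the height.
The midsegment is (9 + 14) / 2 = 23/2.
Area = 23/2 * 8 = 92.

92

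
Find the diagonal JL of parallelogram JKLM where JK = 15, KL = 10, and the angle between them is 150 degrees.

Using the law of cosines:
d^2 = 15^2 + 10^2 - 2(15)(10)cos(150 degrees)
d^2 = 225 + 100 - 300*-sqrt(3)/2
d^2 = 150*sqrt(3) + 325
d = 5*sqrt(6*sqrt(3) + 13)

5*sqrt(6*sqrt(3) + 13)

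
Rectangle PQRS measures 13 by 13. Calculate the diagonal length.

Using the Pythagorean theorem:
d² = 13² + 13² = 169 + 169 = 338
d = sqrt(338) = 13*sqrt(2)

13*sqrt(2)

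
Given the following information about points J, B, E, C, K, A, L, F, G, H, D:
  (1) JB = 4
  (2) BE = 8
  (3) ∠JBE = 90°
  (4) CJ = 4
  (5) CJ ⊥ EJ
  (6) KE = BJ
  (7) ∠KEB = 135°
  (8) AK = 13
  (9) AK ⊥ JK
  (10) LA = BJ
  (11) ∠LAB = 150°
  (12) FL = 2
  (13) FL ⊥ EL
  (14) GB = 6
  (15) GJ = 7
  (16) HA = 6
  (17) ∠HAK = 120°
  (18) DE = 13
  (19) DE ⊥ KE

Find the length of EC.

Step 1: By the law of cosines on triangle EBJ: EJ² = 8² + 4² − 2·8·4·cos(90°) = 80, so EJ = 4·√5.
Step 2: By the law of cosines on triangle EJC: EC² = (4·√5)² + 4² − 2·4·√5·4·cos(90°) = 96, so EC = 4·√6.

Therefore, the length of EC = 4·√6.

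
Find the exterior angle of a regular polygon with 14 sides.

Each exterior angle of a regular n-gon is 360 / n.
For n = 14: 360 / 14 = 180/7 degrees.

180/7 degrees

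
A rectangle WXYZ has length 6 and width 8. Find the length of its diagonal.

d = sqrt(6^2 + 8^2) = sqrt(100) = 10

10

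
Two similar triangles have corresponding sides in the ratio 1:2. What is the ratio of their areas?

Area ratio = (side ratio)^2 = (1/2)^2 = 1:4.

1:4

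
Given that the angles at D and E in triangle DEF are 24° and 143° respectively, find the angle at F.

By the triangle angle sum property, the three interior angles of any triangle add up to 180°.
We know angle D = 24° and angle E = 143°, so their sum is 167°.
Therefore angle F = 180° - 167° = 13°.

13 degrees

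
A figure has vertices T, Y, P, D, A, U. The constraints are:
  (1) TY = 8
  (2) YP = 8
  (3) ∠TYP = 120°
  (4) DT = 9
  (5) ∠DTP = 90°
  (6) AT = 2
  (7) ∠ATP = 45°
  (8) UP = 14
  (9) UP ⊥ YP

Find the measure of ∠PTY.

Step 1: By the law of cosines on triangle TYP: TP² = 8² + 8² − 2·8·8·cos(120°) = 192, so TP = 8·√3.
Step 2: By the inverse law of cosines on triangle PTY: cos(∠PTY) = ((8·√3)² + 8² − 8²) / (2·8·√3·8) = 192/221.7 = 0.866, so ∠PTY = 30°.

Therefore, the measure of angle ∠PTY = 30°.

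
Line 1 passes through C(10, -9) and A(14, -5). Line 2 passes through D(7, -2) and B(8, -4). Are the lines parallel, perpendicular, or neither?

Slope of line 1: m1 = (-5 - -9)/(14 - 10) = 4/4 = 1
Slope of line 2: m2 = (-4 - -2)/(8 - 7) = -2/1 = -2
For parallel lines we need equal slopes: 1 != -2.
For perpendicular lines we need m1*m2 = -1: (1)(-2) = -2 != -1.
Since neither condition holds, the lines are neither parallel nor perpendicular.

Neither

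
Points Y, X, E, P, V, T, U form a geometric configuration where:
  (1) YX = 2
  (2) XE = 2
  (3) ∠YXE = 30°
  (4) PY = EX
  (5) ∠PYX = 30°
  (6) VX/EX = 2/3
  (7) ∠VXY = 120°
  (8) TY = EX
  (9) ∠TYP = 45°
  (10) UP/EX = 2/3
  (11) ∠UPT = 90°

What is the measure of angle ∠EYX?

Step 1: By the law of cosines on triangle YXE: YE² = 2² + 2² − 2·2·2·cos(30°) = 1.07, so YE ≈ 1.04.
Step 2: By the inverse law of cosines on triangle EYX: cos(∠EYX) = (1.04² + 2² − 2²) / (2·1.04·2) = 1.07/4.14 = 0.2588, so ∠EYX = 75°.

Therefore, the measure of angle ∠EYX = 75°.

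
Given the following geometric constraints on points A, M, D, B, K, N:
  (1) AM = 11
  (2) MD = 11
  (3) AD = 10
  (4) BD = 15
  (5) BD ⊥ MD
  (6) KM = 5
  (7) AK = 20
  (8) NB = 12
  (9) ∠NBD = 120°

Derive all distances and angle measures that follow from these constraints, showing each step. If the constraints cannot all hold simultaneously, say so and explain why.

These constraints are not satisfiable: by the triangle inequality in triangle MAK, (1) AM = 11 and (6) KM = 5 force AK ≤ 11 + 5 = 16, but (7) says AK = 20. No planar figure meets all of them, so nothing further can be derived.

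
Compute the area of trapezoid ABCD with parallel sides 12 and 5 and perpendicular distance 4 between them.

Area = (12 + 5) * 4 / 2 = 68 / 2 = 34

34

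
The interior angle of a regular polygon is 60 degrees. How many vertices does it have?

Each interior angle of a regular n-gon is (n - 2) * 180 / n.
Setting this equal to 60:
(n - 2) * 180 / n = 60
Each exterior angle = 180 - 60 = 120 degrees.
Since exterior angles sum to 360: n = 360 / 120 = 3.

3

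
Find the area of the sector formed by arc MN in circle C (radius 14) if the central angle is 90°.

Sector area = πr² × θ/360
= π × 14² × 1/4
= π × 196 × 1/4
= 49*pi

49*pi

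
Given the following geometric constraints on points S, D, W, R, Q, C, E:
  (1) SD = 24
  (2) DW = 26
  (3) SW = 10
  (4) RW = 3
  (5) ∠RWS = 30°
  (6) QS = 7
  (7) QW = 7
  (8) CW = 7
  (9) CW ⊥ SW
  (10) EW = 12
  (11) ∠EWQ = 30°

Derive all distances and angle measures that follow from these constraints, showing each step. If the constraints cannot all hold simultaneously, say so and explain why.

The constraints are consistent.

Step 1: From SW = 10, WR = 3, and ∠SWR = 30°, by the law of cosines:
  SR² = SW² + WR² - 2·SW·WR·cos(30°) = 100 + 9 - 51.96 = 57.04
  SR ≈ 7.55

Step 2: From SW = 10, WC = 7, and ∠SWC = 90°, by the law of cosines:
  SC² = SW² + WC² - 2·SW·WC·cos(90°) = 100 + 49 - 0 = 149
  SC = √149

Step 3: From QW = 7, WE = 12, and ∠QWE = 30°, by the law of cosines:
  QE² = QW² + WE² - 2·QW·WE·cos(30°) = 49 + 144 - 145.5 = 47.51
  QE ≈ 6.89

Step 4: From SD = 24, SW = 10, DW = 26, by the inverse law of cosines:
  cos(∠DSW) = (SD² + SW² - DW²) / (2·SD·SW)
  ∠DSW = 90°

Step 5: From SQ = 7, SW = 10, QW = 7, by the inverse law of cosines:
  cos(∠QSW) = (SQ² + SW² - QW²) / (2·SQ·SW)
  ∠QSW = 44.42°

Step 6: From DS = 24, DW = 26, SW = 10, by the inverse law of cosines:
  cos(∠SDW) = (DS² + DW² - SW²) / (2·DS·DW)
  ∠SDW = 22.62°

Step 7: From WD = 26, WS = 10, DS = 24, by the inverse law of cosines:
  cos(∠DWS) = (WD² + WS² - DS²) / (2·WD·WS)
  ∠DWS = 67.38°

Step 8: From WQ = 7, WS = 10, QS = 7, by the inverse law of cosines:
  cos(∠QWS) = (WQ² + WS² - QS²) / (2·WQ·WS)
  ∠QWS = 44.42°

Step 9: From QS = 7, QW = 7, SW = 10, by the inverse law of cosines:
  cos(∠SQW) = (QS² + QW² - SW²) / (2·QS·QW)
  ∠SQW = 91.17°

Step 10: From SC = √149, SW = 10, CW = 7, by the inverse law of cosines:
  cos(∠CSW) = (SC² + SW² - CW²) / (2·SC·SW)
  ∠CSW = 34.99°

Step 11: From SR = 7.55, SW = 10, RW = 3, by the inverse law of cosines:
  cos(∠RSW) = (SR² + SW² - RW²) / (2·SR·SW)
  ∠RSW = 11.46°

Step 12: From RS = 7.55, RW = 3, SW = 10, by the inverse law of cosines:
  cos(∠SRW) = (RS² + RW² - SW²) / (2·RS·RW)
  ∠SRW = 138.54°

Step 13: From QE = 6.89, QW = 7, EW = 12, by the inverse law of cosines:
  cos(∠EQW) = (QE² + QW² - EW²) / (2·QE·QW)
  ∠EQW = 119.48°

Step 14: From CS = √149, CW = 7, SW = 10, by the inverse law of cosines:
  cos(∠SCW) = (CS² + CW² - SW²) / (2·CS·CW)
  ∠SCW = 55.01°

Step 15: From EQ = 6.89, EW = 12, QW = 7, by the inverse law of cosines:
  cos(∠QEW) = (EQ² + EW² - QW²) / (2·EQ·EW)
  ∠QEW = 30.52°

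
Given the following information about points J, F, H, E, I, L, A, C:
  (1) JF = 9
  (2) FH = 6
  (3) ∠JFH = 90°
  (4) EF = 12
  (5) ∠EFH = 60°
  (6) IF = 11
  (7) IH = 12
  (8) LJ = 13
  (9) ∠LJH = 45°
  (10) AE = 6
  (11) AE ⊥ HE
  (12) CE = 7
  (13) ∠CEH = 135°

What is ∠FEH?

Step 1: By the law of cosines on triangle EFH: EH² = 12² + 6² − 2·12·6·cos(60°) = 108, so EH = 6·√3.
Step 2: By the inverse law of cosines on triangle FEH: cos(∠FEH) = (12² + (6·√3)² − 6²) / (2·12·6·√3) = 216/249.42 = 0.866, so ∠FEH = 30°.

Therefore, the measure of angle ∠FEH = 30°.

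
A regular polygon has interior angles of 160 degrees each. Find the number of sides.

Each interior angle of a regular n-gon is (n - 2) * 180 / n.
Setting this equal to 160:
(n - 2) * 180 / n = 160
Each exterior angle = 180 - 160 = 20 degrees.
Since exterior angles sum to 360: n = 360 / 20 = 18.

18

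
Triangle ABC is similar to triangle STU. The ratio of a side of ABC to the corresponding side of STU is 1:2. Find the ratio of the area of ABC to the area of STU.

Area ratio = (side ratio)^2 = (1/2)^2 = 1:4.

1:4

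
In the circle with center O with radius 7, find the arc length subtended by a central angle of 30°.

Arc length = 2πr × θ/360
= 2π × 7 × 1/12
= 7*pi/6

7*pi/6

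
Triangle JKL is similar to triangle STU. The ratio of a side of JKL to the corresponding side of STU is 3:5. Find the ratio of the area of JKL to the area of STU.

Area ratio = (side ratio)^2 = (3/5)^2 = 9:25.

9:25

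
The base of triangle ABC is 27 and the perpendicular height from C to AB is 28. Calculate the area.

Area = (1/2) * base * height
Area = (1/2) * 27 * 28
Area = 378

378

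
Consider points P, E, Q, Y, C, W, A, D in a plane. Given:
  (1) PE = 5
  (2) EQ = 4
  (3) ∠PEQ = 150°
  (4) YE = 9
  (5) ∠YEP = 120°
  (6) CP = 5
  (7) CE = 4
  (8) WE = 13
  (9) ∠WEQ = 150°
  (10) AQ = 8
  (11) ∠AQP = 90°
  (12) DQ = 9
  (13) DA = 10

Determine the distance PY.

Step 1: By the law of cosines on triangle PEY: PY² = 5² + 9² − 2·5·9·cos(120°) = 151, so PY = √151.

Therefore, the length of PY = √151.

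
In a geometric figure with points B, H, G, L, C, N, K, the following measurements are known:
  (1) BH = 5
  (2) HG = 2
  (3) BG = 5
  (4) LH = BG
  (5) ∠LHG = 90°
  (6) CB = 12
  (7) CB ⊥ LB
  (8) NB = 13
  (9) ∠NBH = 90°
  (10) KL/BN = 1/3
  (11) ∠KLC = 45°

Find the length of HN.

Step 1: By the law of cosines on triangle HBN: HN² = 5² + 13² − 2·5·13·cos(90°) = 194, so HN = √194.

Therefore, the length of HN = √194.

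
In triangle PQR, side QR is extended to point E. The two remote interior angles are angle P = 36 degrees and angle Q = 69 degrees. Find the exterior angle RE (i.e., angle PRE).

The interior angle at R is 180 - 36 - 69 = 75 degrees.
The exterior angle and interior angle at R are supplementary:
Exterior angle = 180 - 75 = 105 degrees.

105 degrees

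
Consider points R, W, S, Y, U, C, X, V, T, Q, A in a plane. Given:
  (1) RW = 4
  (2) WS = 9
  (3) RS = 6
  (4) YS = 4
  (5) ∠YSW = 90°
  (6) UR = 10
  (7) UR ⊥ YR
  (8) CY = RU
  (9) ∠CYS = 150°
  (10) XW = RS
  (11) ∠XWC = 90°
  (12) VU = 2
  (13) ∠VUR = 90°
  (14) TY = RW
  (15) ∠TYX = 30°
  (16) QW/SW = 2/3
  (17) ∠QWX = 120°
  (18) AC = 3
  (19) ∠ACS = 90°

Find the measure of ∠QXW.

From the given relations: XW = RS = 6; QW = 2/3·SW = 2/3·9 = 6.
Step 1: By the law of cosines on triangle XWQ: XQ² = 6² + 6² − 2·6·6·cos(120°) = 108, so XQ = 6·√3.
Step 2: By the inverse law of cosines on triangle QXW: cos(∠QXW) = ((6·√3)² + 6² − 6²) / (2·6·√3·6) = 108/124.71 = 0.866, so ∠QXW = 30°.

Therefore, the measure of angle ∠QXW = 30°.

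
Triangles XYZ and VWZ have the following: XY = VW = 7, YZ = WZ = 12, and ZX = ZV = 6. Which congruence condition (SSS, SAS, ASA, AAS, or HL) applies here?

The given information provides:
XY = VW = 7, YZ = WZ = 12, and ZX = ZV = 6
This matches the SSS congruence theorem.
All three pairs of corresponding sides are equal (Side-Side-Side).

SSS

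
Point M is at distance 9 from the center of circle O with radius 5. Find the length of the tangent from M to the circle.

tangent = √(d² - r²) = √(9² - 5²) = √(81 - 25) = √56 = 2*sqrt(14)

2*sqrt(14)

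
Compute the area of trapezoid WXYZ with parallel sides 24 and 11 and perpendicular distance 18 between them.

Area = (24 + 11) * 18 / 2 = 630 / 2 = 315

315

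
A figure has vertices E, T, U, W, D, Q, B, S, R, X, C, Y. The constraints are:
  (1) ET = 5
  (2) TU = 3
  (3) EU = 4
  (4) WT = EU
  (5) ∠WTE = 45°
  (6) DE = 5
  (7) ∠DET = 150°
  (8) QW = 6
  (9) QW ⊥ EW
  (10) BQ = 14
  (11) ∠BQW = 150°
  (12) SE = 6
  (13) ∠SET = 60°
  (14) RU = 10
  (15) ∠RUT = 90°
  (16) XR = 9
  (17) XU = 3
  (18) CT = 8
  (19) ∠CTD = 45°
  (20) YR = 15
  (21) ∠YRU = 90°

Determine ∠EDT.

Step 1: By the law of cosines on triangle DET: DT² = 5² + 5² − 2·5·5·cos(150°) = 93.3, so DT ≈ 9.66.
Step 2: By the inverse law of cosines on triangle EDT: cos(∠EDT) = (5² + 9.66² − 5²) / (2·5·9.66) = 93.3/96.59 = 0.9659, so ∠EDT = 15°.

Therefore, the measure of angle ∠EDT = 15°.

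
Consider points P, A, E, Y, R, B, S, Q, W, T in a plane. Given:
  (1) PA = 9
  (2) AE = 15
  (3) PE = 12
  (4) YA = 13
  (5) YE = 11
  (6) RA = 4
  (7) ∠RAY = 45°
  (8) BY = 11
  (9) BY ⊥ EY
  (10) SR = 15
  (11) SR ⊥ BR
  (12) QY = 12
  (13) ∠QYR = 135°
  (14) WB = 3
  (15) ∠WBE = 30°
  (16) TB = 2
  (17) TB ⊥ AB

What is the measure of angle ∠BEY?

Step 1: By the law of cosines on triangle EYB: EB² = 11² + 11² − 2·11·11·cos(90°) = 242, so EB = 11·√2.
Step 2: By the inverse law of cosines on triangle BEY: cos(∠BEY) = ((11·√2)² + 11² − 11²) / (2·11·√2·11) = 242/342.24 = 0.7071, so ∠BEY = 45°.

Therefore, the measure of angle ∠BEY = 45°.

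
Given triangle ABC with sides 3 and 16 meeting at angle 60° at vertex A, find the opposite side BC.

When two sides and the included angle are known, the law of cosines gives the third side.
c^2 = a^2 + b^2 - 2ab cos(C) generalizes the Pythagorean theorem to non-right triangles.
Here: BC^2 = 9 + 256 - 96*(1/2) = 217
BC = sqrt(217)

sqrt(217)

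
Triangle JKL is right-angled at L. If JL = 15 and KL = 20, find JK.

In a right triangle, the square of the hypotenuse equals the sum of the squares of the two legs.
The legs are 15 and 20, so the hypotenuse = sqrt(225 + 400) = sqrt(625) = 25.

25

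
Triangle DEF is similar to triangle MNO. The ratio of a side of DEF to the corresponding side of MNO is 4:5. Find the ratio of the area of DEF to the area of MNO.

Area scales with the square of linear dimensions. If every length is multiplied by 4/5, then the area is multiplied by (4/5)^2 = 16/25.
The area ratio is 16:25.

16:25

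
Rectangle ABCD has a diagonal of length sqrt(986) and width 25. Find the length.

The diagonal of a rectangle forms a right triangle with the two sides.
Rearranging the Pythagorean theorem: missing side = sqrt(d^2 - known^2).
= sqrt(986 - 625) = sqrt(361) = 19.

19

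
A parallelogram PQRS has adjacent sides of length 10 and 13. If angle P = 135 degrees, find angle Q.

In a parallelogram, consecutive angles are supplementary (sum to 180°).
angle Q = 180 - angle P
angle Q = 180 - 135
angle Q = 45 degrees

45 degrees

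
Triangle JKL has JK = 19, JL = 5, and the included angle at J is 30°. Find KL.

Law of cosines: KL^2 = 19^2 + 5^2 - 2(19)(5)cos(30°) = 386 - 95*sqrt(3), so KL = sqrt(386 - 95*sqrt(3)).

sqrt(386 - 95*sqrt(3))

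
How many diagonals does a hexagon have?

The number of diagonals in an n-gon is n(n - 3)/2.
For n = 6: 6(6 - 3)/2 = 6 × 3 / 2 = 9.

9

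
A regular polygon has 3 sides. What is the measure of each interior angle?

Each interior angle of a regular n-gon is (n - 2) * 180 / n.
For n = 3: (3 - 2) * 180 / 3 = 180/3 = 60 degrees.

60 degrees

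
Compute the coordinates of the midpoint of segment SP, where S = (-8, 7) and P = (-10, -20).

The midpoint is the average of the coordinates:
x: (-8 + -10)/2 = -9
y: (7 + -20)/2 = -13/2
Midpoint = (-9, -13/2)

(-9, -13/2)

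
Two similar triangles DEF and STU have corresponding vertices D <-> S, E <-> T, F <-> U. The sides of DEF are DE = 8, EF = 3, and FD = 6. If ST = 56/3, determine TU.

Similar triangles have proportional sides. Setting up the proportion:
ST / DE = TU / EF
56/3 / 8 = TU / 3
TU = 3 * 56/3 / 8 = 7.

7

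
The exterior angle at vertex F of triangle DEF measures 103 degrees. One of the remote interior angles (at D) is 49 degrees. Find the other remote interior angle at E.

The exterior angle theorem states that an exterior angle equals the sum of the two non-adjacent interior angles.
So 103 = 49 + angle E, which gives angle E = 103 - 49 = 54 degrees.

54 degrees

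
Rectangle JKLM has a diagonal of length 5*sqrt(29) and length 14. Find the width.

b = sqrt(d^2 - a^2) = sqrt(725 - 196) = sqrt(529) = 23

23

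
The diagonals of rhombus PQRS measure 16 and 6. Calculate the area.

Area of a rhombus = (d1 * d2) / 2
Area = (16 * 6) / 2
Area = 96 / 2
Area = 48

48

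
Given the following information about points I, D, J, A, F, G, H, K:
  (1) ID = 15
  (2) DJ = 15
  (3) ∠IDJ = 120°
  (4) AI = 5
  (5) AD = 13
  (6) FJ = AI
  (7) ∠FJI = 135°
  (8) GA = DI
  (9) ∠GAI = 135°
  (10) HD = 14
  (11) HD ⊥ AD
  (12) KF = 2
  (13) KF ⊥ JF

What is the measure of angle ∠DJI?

Step 1: By the law of cosines on triangle JDI: JI² = 15² + 15² − 2·15·15·cos(120°) = 675, so JI = 15·√3.
Step 2: By the inverse law of cosines on triangle DJI: cos(∠DJI) = (15² + (15·√3)² − 15²) / (2·15·15·√3) = 675/779.42 = 0.866, so ∠DJI = 30°.

Therefore, the measure of angle ∠DJI = 30°.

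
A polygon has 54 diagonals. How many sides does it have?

Using d = n(n - 3)/2, we solve 54 = n(n - 3)/2.
So n(n - 3) = 108.
Testing n = 12: 12 * 9 = 108 = 108. Correct.
The polygon has 12 sides.

12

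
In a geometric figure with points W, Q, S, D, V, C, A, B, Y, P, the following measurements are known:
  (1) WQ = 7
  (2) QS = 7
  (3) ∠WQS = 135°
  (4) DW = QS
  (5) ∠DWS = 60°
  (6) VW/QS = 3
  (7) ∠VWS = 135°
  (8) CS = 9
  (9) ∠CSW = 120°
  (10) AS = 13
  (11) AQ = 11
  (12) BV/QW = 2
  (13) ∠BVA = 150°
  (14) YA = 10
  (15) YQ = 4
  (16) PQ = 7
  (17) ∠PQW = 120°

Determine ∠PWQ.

Step 1: By the law of cosines on triangle WQP: WP² = 7² + 7² − 2·7·7·cos(120°) = 147, so WP = 7·√3.
Step 2: By the inverse law of cosines on triangle PWQ: cos(∠PWQ) = ((7·√3)² + 7² − 7²) / (2·7·√3·7) = 147/169.74 = 0.866, so ∠PWQ = 30°.

Therefore, the measure of angle ∠PWQ = 30°.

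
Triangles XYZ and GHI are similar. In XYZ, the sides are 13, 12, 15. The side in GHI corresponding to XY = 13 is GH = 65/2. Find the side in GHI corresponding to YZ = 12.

k = 65/2/13 = 5/2. HI = 5/2 * 12 = 30.

30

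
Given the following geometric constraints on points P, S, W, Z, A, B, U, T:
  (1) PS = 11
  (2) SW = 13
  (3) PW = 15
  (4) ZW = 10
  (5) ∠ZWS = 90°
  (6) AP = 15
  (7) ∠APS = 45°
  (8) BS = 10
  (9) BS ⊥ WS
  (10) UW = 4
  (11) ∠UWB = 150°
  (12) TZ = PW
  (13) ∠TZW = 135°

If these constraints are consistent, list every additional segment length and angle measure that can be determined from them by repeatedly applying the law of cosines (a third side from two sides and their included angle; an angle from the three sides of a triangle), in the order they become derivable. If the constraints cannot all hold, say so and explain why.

The constraints are consistent. Derivable facts, in order:
After 1 step:
- SA ≈ 10.61
- SZ ≈ 16.4
- WB ≈ 16.4
- WT ≈ 23.18
- ∠PSW = 76.86°
- ∠PWS = 45.57°
- ∠SPW = 57.56°
After 2 steps:
- BU ≈ 19.97
- ∠ASP = 87.88°
- ∠BWS = 37.57°
- ∠PAS = 47.12°
- ∠SBW = 52.43°
- ∠SZW = 52.43°
- ∠TWZ = 27.24°
- ∠WSZ = 37.57°
- ∠WTZ = 17.76°
After 3 steps:
- ∠BUW = 24.25°
- ∠UBW = 5.75°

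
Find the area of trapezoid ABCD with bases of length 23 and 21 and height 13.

Area = (23 + 21) * 13 / 2 = 572 / 2 = 286

286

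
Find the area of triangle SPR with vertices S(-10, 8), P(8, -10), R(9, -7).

Shoelace: Area = (1/2)|-10(-10--7) + 8(-7-8) + 9(8--10)| = (1/2)(72) = 36

36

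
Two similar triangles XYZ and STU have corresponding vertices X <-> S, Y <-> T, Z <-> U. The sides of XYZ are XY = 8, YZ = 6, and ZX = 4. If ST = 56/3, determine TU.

Similar triangles have proportional sides. Setting up the proportion:
ST / XY = TU / YZ
56/3 / 8 = TU / 6
TU = 6 * 56/3 / 8 = 14.

14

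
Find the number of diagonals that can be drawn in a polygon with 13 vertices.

The number of diagonals in an n-gon is n(n - 3)/2.
For n = 13: 13(13 - 3)/2 = 13 × 10 / 2 = 65.

65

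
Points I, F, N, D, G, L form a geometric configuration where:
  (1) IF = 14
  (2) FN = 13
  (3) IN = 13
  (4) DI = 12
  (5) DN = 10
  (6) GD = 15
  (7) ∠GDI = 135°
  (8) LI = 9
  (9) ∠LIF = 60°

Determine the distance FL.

Step 1: By the law of cosines on triangle FIL: FL² = 14² + 9² − 2·14·9·cos(60°) = 151, so FL = √151.

Therefore, the length of FL = √151.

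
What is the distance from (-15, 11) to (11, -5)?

The horizontal distance is |11 - -15| = 26 and the vertical distance is |-5 - 11| = 16.
By the Pythagorean theorem, d = sqrt(26^2 + 16^2) = sqrt(932) = 2*sqrt(233).

2*sqrt(233)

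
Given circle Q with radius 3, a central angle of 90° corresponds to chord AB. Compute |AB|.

Chord = 2(3) sin(45°) = 3*sqrt(2)

3*sqrt(2)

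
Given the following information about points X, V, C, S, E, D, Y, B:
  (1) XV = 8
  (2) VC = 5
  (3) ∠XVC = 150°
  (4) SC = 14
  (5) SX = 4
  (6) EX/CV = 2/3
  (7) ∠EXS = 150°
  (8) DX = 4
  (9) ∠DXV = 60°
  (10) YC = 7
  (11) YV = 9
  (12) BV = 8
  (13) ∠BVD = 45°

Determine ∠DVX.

Step 1: By the law of cosines on triangle VXD: VD² = 8² + 4² − 2·8·4·cos(60°) = 48, so VD = 4·√3.
Step 2: By the inverse law of cosines on triangle DVX: cos(∠DVX) = ((4·√3)² + 8² − 4²) / (2·4·√3·8) = 96/110.85 = 0.866, so ∠DVX = 30°.

Therefore, the measure of angle ∠DVX = 30°.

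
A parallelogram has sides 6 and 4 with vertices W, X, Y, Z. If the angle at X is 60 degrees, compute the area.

Area = a * b * sin(theta)
Area = 6 * 4 * sin(60 degrees)
Area = 24 * sqrt(3)/2
Area = 12*sqrt(3)

12*sqrt(3)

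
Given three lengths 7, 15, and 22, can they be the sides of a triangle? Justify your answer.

The longest side is 22. The other two sides sum to 7 + 15 = 22.
Since 22 ≤ 22, the two shorter sides cannot reach around to close the triangle.

No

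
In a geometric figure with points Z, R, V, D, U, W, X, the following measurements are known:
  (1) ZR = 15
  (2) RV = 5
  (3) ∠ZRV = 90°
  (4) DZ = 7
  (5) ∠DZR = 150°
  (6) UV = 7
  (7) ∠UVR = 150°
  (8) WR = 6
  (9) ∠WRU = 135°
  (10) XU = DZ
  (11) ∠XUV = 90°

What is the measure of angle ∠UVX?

From the given relations: XU = DZ = 7.
Step 1: By the law of cosines on triangle VUX: VX² = 7² + 7² − 2·7·7·cos(90°) = 98, so VX = 7·√2.
Step 2: By the inverse law of cosines on triangle UVX: cos(∠UVX) = (7² + (7·√2)² − 7²) / (2·7·7·√2) = 98/138.59 = 0.7071, so ∠UVX = 45°.

Therefore, the measure of angle ∠UVX = 45°.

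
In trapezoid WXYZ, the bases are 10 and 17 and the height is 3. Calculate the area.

Area of a trapezoid = (base1 + base2) * height / 2
Area = (10 + 17) * 3 / 2
Area = 27 * 3 / 2
Area = 81 / 2
Area = 81/2

81/2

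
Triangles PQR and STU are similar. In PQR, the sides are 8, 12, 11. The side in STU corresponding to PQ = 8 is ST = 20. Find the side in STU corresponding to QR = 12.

Similar triangles have proportional sides. Setting up the proportion:
ST / PQ = TU / QR
20 / 8 = TU / 12
TU = 12 * 20 / 8 = 30.

30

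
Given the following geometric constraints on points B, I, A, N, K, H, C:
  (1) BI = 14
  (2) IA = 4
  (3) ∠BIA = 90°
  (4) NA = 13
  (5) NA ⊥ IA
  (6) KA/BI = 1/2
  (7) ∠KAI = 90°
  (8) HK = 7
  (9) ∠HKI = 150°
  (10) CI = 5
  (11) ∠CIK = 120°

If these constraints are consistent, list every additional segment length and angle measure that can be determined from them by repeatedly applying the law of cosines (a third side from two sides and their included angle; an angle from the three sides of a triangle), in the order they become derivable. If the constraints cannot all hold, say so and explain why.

The constraints are consistent. Derivable facts, in order:
After 1 step:
- BA = 2·√53
- IK = √65
- IN = √185
After 2 steps:
- IH ≈ 14.55
- KC ≈ 11.42
- ∠ABI = 15.95°
- ∠AIK = 60.26°
- ∠AIN = 72.9°
- ∠AKI = 29.74°
- ∠ANI = 17.1°
- ∠BAI = 74.05°
After 3 steps:
- ∠CKI = 22.29°
- ∠HIK = 13.92°
- ∠ICK = 37.71°
- ∠IHK = 16.08°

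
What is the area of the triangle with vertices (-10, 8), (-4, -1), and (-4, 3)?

The Shoelace formula computes the area from vertex coordinates by summing cross products.
For vertices (-10,8), (-4,-1), (-4,3):
Signed sum = -10*-1 - -4*8 + -4*3 - -4*-1 + -4*8 - -10*3
= 42 + -16 + -2 = 24
Area = (1/2)|24| = 12.

12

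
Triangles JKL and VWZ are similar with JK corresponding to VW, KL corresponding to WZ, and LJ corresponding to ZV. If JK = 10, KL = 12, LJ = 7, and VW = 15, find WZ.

Similar triangles have proportional sides. Setting up the proportion:
VW / JK = WZ / KL
15 / 10 = WZ / 12
WZ = 12 * 15 / 10 = 18.

18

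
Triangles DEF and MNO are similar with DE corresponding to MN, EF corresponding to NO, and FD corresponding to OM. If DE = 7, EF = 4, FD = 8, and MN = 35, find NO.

Since the triangles are similar, the ratio of corresponding sides is constant.
Scale factor k = MN / DE = 35 / 7 = 5
NO = k * EF = 5 * 4 = 20

20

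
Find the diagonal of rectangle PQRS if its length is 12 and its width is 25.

A rectangle's diagonal splits it into two right triangles, with the diagonal as the hypotenuse.
By the Pythagorean theorem, d^2 = 12^2 + 25^2 = 769.
Therefore d = sqrt(769).

sqrt(769)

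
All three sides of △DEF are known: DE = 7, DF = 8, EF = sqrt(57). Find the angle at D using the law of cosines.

cos(D) = (7² + 8² - (sqrt(57))²) / (2 × 7 × 8) = 1/2, so D = arccos(1/2) = 60°.

60°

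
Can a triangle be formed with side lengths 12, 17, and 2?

The longest side is 17. The other two sides sum to 2 + 12 = 14.
Since 14 ≤ 17, the two shorter sides cannot reach around to close the triangle.

No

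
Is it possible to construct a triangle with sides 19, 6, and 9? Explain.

Check the triangle inequality: 6 + 9 = 15 ≤ 19.
Since the sum of two sides does not exceed the third, no triangle can be formed.

No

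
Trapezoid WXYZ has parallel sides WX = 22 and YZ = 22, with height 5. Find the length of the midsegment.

The midsegment (median) of a trapezoid connects the midpoints of the non-parallel sides.
Its length is the average of the two bases: (22 + 22) / 2 = 22.

22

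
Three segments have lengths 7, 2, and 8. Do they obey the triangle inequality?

Check all three triangle inequalities:
7 + 2 = 9 > 8 ✓
7 + 8 = 15 > 2 ✓
2 + 8 = 10 > 7 ✓
All conditions hold, so these sides form a valid triangle.

Yes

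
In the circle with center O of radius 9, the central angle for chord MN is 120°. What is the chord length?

Chord length = 2r sin(θ/2)
= 2 × 9 × sin(120°/2)
= 2 × 9 × sin(60°)
= 9*sqrt(3)

9*sqrt(3)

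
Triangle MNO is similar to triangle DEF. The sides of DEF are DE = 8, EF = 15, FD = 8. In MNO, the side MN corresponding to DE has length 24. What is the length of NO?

Similar triangles have proportional sides. Setting up the proportion:
MN / DE = NO / EF
24 / 8 = NO / 15
NO = 15 * 24 / 8 = 45.

45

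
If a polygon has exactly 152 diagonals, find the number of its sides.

Using d = n(n - 3)/2, we solve 152 = n(n - 3)/2.
So n(n - 3) = 304.
Testing n = 19: 19 * 16 = 304 = 304. Correct.
The polygon has 19 sides.

19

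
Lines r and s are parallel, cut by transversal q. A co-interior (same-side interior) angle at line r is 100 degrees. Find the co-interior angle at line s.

Co-interior (same-side interior) angles are between the parallel lines on the same side of the transversal.
Unlike corresponding or alternate interior angles, they are supplementary rather than equal.
So the angle = 180 - 100 = 80 degrees.

80 degrees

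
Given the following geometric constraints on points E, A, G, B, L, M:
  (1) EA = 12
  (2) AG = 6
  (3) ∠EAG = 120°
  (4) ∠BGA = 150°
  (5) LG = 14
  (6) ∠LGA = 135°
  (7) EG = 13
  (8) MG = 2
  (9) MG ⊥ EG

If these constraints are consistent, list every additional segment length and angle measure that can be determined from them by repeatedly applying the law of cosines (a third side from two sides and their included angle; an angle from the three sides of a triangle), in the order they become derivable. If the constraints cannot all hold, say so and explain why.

These constraints are not satisfiable: (1), (2) and (3) already determine EG: by the law of cosines EG² = 12² + 6² − 2·12·6·cos(120°) = 252, so EG = 6·√7, which contradicts (7) EG = 13. No planar figure meets all of them, so nothing further can be derived.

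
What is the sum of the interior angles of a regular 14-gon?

The sum of interior angles of an n-sided polygon is (n - 2) * 180.
For n = 14: (14 - 2) * 180 = 12 * 180 = 2160 degrees.

2160 degrees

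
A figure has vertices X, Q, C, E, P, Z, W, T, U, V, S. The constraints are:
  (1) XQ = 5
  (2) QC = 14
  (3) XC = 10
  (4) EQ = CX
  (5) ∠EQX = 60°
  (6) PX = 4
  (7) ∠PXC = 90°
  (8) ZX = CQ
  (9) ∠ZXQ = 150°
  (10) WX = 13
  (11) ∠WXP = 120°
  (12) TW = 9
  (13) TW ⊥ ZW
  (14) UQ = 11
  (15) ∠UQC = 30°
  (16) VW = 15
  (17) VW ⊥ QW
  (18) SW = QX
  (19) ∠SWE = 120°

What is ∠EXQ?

From the given relations: EQ = CX = 10.
Step 1: By the law of cosines on triangle XQE: XE² = 5² + 10² − 2·5·10·cos(60°) = 75, so XE = 5·√3.
Step 2: By the inverse law of cosines on triangle EXQ: cos(∠EXQ) = ((5·√3)² + 5² − 10²) / (2·5·√3·5) = 0/86.6 = 0, so ∠EXQ = 90°.

Therefore, the measure of angle ∠EXQ = 90°.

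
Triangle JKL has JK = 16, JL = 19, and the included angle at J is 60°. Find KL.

Law of cosines: KL^2 = 16^2 + 19^2 - 2(16)(19)cos(60°) = 313, so KL = sqrt(313).

sqrt(313)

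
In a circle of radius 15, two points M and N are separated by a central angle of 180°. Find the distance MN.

Chord length = 2r sin(θ/2)
= 2 × 15 × sin(180°/2)
= 2 × 15 × sin(90°)
= 30

30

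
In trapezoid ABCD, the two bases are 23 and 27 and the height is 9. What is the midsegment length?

The midsegment (median) of a trapezoid connects the midpoints of the non-parallel sides.
Its length is the average of the two bases: (23 + 27) / 2 = 25.

25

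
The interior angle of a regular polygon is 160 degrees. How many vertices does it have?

The exterior angle is the supplement of the interior angle: 180 - 160 = 20 degrees.
Since the exterior angles of any convex polygon sum to 360 degrees, the number of sides is 360 / 20 = 18.

18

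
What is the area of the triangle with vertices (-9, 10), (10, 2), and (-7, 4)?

Using the Shoelace formula for a triangle:
Area = (1/2)|x0(y1 - y2) + x1(y2 - y0) + x2(y0 - y1)|
Area = (1/2)|-9(2 - 4) + 10(4 - 10) + -7(10 - 2)|
Area = (1/2)|18 + -60 + -56|
Area = (1/2)|-98|
Area = (1/2)(98)
Area = 49

49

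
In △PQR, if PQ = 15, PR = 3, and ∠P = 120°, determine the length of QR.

When two sides and the included angle are known, the law of cosines gives the third side.
c^2 = a^2 + b^2 - 2ab cos(C) generalizes the Pythagorean theorem to non-right triangles.
Here: QR^2 = 225 + 9 - 90*(-1/2) = 279
QR = 3*sqrt(31)

3*sqrt(31)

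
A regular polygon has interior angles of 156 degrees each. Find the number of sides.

Exterior angle = 180 - 156 = 24. n = 360 / 24 = 15.

15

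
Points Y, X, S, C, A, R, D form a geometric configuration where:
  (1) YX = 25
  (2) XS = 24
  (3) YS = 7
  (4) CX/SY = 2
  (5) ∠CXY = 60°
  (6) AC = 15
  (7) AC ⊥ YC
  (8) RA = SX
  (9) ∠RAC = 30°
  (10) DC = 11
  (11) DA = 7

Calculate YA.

From the given relations: CX = 2·SY = 2·7 = 14.
Step 1: By the law of cosines on triangle CXY: CY² = 14² + 25² − 2·14·25·cos(60°) = 471, so CY ≈ 21.7.
Step 2: By the law of cosines on triangle YCA: YA² = 21.7² + 15² − 2·21.7·15·cos(90°) = 696, so YA = 2·√174.

Therefore, the length of YA = 2·√174.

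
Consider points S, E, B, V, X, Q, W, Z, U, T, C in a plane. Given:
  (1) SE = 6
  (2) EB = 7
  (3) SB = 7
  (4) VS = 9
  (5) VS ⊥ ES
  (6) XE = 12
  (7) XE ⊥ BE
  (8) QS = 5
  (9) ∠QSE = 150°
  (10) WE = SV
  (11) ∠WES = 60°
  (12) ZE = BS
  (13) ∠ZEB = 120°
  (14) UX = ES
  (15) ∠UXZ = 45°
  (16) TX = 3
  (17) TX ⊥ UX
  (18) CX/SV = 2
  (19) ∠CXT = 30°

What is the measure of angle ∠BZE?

From the given relations: ZE = BS = 7.
Step 1: By the law of cosines on triangle ZEB: ZB² = 7² + 7² − 2·7·7·cos(120°) = 147, so ZB = 7·√3.
Step 2: By the inverse law of cosines on triangle BZE: cos(∠BZE) = ((7·√3)² + 7² − 7²) / (2·7·√3·7) = 147/169.74 = 0.866, so ∠BZE = 30°.

Therefore, the measure of angle ∠BZE = 30°.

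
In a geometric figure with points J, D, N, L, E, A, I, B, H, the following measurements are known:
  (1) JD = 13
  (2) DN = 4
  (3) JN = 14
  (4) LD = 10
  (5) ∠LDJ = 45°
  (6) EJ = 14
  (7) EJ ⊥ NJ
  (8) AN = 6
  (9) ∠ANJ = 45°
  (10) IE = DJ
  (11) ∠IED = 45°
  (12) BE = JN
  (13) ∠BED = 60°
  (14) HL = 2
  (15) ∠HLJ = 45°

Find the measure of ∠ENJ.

Step 1: By the law of cosines on triangle NJE: NE² = 14² + 14² − 2·14·14·cos(90°) = 392, so NE = 14·√2.
Step 2: By the inverse law of cosines on triangle ENJ: cos(∠ENJ) = ((14·√2)² + 14² − 14²) / (2·14·√2·14) = 392/554.37 = 0.7071, so ∠ENJ = 45°.

Therefore, the measure of angle ∠ENJ = 45°.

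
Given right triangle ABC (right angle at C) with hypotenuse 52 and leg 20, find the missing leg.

Rearranging the Pythagorean theorem to solve for the unknown leg:
leg^2 = hypotenuse^2 - known_leg^2 = 2704 - 400 = 2304
leg = sqrt(2304) = 48.

48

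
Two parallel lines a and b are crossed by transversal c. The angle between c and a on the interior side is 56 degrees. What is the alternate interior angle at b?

Alternate interior angles are equal: 56 degrees.

56 degrees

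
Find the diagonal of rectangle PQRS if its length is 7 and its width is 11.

A rectangle's diagonal splits it into two right triangles, with the diagonal as the hypotenuse.
By the Pythagorean theorem, d^2 = 7^2 + 11^2 = 170.
Therefore d = sqrt(170).

sqrt(170)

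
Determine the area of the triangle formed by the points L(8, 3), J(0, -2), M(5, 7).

Shoelace: Area = (1/2)|8(-2-7) + 0(7-3) + 5(3--2)| = (1/2)(47) = 47/2

47/2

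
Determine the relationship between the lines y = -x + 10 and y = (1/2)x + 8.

Slope of line 1: m1 = -1
Slope of line 2: m2 = 1/2
m1 != m2 (-1 != 1/2), so not parallel.
m1 * m2 = (-1) * (1/2) = -1/2 != -1, so not perpendicular.
The lines are neither parallel nor perpendicular.

Neither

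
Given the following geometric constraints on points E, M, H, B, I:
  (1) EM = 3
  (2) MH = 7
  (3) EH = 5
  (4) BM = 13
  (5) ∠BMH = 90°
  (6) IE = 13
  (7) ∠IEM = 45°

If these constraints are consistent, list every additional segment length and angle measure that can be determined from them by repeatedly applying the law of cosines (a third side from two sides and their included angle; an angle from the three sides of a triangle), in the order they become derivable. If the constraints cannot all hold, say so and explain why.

The constraints are consistent. Derivable facts, in order:
After 1 step:
- HB ≈ 14.76
- MI ≈ 11.08
- ∠EHM = 21.79°
- ∠EMH = 38.21°
- ∠HEM = 120°
After 2 steps:
- ∠BHM = 61.7°
- ∠EIM = 11.03°
- ∠EMI = 123.97°
- ∠HBM = 28.3°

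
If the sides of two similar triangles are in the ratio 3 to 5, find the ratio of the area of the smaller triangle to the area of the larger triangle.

The ratio of areas of similar triangles equals the square of the side ratio.
Side ratio = 3:5
Area ratio = (3/5)^2 = 9/25 = 9:25

9:25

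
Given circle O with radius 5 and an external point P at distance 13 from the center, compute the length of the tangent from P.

tangent = √(d² - r²) = √(13² - 5²) = √(169 - 25) = √144 = 12

12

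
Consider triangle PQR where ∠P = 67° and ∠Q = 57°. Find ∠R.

Let angle R = x. Then 67 + 57 + x = 180.
x = 180 - 124 = 56 degrees.

56 degrees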